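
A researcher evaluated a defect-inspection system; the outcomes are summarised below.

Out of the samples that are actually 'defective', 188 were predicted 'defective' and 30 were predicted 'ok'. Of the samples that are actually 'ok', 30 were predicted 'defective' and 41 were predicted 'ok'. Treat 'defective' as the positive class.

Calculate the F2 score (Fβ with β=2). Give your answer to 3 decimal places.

Fβ = (1+β²)·TP / ((1+β²)·TP + β²·FN + FP), with β²=4
= 5·188 / (5·188 + 4·30 + 30) = 0.862

0.862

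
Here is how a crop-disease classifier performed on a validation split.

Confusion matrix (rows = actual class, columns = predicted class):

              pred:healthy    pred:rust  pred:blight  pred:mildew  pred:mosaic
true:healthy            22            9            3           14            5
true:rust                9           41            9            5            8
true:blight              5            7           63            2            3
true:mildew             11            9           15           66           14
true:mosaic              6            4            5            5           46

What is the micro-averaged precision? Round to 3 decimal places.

0.617

Micro-averaging pools counts across classes: ΣTP=238, ΣFP=148, ΣFN=148.
Micro-precision = TP/(TP+FP) on pooled counts = 0.617 (equals overall accuracy in single-label multiclass).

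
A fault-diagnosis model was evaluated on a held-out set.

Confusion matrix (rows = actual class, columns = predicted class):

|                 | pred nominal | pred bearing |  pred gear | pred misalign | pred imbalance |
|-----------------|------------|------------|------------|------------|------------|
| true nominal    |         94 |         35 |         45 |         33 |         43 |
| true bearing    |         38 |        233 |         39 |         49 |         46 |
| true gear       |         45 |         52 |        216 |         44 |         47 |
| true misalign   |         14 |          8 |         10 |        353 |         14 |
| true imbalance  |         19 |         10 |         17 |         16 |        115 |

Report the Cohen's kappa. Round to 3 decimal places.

Observed agreement pₒ = trace/N = 1011/1635 = 0.6183
Expected agreement pₑ = Σ (rowᵢ·colᵢ)/N² = (250·210 + 405·338 + 404·327 + 399·495 + 177·265)/1635² = 0.2117
κ = (pₒ − pₑ)/(1 − pₑ) = (0.6183 − 0.2117)/(1 − 0.2117) = 0.516

0.516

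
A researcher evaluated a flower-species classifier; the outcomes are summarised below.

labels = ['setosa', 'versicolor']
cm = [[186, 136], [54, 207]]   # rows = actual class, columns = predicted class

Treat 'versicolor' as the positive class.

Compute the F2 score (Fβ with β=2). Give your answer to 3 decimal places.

0.746

Fβ = (1+β²)·TP / ((1+β²)·TP + β²·FN + FP), with β²=4
= 5·207 / (5·207 + 4·54 + 136) = 0.746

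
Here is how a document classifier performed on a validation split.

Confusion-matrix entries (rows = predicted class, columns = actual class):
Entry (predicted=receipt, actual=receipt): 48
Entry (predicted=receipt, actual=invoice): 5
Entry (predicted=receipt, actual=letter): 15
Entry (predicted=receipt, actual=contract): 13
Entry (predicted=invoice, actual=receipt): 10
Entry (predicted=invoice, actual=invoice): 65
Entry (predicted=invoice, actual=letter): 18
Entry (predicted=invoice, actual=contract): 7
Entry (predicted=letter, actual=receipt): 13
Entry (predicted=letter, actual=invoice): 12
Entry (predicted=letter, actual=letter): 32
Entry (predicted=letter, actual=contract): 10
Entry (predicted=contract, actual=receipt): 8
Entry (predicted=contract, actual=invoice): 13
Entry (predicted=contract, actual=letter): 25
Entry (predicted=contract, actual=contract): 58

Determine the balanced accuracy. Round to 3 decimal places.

0.577

Balanced accuracy = mean of per-class recall.
  receipt: recall = 48/79 = 0.6076
  invoice: recall = 65/95 = 0.6842
  letter: recall = 32/90 = 0.3556
  contract: recall = 58/88 = 0.6591
Mean = (0.6076 + 0.6842 + 0.3556 + 0.6591) / 4 = 0.577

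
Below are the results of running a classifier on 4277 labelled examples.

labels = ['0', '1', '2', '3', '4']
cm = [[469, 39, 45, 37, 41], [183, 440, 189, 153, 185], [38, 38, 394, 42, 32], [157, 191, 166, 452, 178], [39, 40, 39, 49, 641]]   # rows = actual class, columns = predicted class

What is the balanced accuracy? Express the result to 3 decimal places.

Balanced accuracy = mean of per-class recall.
  0: recall = 469/631 = 0.7433
  1: recall = 440/1150 = 0.3826
  2: recall = 394/544 = 0.7243
  3: recall = 452/1144 = 0.3951
  4: recall = 641/808 = 0.7933
Mean = (0.7433 + 0.3826 + 0.7243 + 0.3951 + 0.7933) / 5 = 0.608

0.608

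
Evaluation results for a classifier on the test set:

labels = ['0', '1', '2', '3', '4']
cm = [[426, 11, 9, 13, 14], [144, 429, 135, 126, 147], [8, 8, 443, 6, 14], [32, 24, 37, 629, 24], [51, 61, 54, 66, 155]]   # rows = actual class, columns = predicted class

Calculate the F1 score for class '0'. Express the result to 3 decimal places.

Treat '0' as positive and all other classes as negative.
F1 score = 2·TP/(2·TP+FP+FN).
0: TP=426, FP=144+8+32+51=235, FN=11+9+13+14=47 → 852/1134 = 0.7513

0.751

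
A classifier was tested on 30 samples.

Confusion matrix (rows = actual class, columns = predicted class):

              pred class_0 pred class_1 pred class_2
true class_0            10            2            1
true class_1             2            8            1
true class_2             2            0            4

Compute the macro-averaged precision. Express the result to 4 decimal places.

0.7270

Per-class precision (TP/(TP+FP)):
  class_0: TP=10, FP=2+2=4 → 10/14 = 0.71429
  class_1: TP=8, FP=2+0=2 → 8/10 = 0.80000
  class_2: TP=4, FP=1+1=2 → 4/6 = 0.66667
Macro-precision = mean = (0.71429 + 0.80000 + 0.66667) / 3 = 0.7270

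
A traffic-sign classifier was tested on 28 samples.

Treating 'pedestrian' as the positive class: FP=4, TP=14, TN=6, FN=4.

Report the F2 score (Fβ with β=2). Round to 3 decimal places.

0.778

Fβ = (1+β²)·TP / ((1+β²)·TP + β²·FN + FP), with β²=4
= 5·14 / (5·14 + 4·4 + 4) = 0.778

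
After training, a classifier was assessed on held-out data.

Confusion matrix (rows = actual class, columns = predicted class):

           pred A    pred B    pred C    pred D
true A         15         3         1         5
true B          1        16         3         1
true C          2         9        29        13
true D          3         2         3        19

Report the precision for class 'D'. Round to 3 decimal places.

0.500

Take TP from the diagonal, FP from the rest of the 'D' prediction marginal, FN from the rest of the 'D' actual marginal.
precision = TP/(TP+FP).
D: TP=19, FP=5+1+13=19 → 19/38 = 0.5000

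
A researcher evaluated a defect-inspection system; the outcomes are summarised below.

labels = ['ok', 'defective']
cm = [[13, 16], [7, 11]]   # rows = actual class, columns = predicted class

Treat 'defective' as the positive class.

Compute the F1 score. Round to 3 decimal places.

0.489

Precision = TP/(TP+FP) = 11/27 = 0.4074
Recall = TP/(TP+FN) = 11/18 = 0.6111
F1 = 2·TP/(2·TP+FP+FN) = 22/45 = 0.489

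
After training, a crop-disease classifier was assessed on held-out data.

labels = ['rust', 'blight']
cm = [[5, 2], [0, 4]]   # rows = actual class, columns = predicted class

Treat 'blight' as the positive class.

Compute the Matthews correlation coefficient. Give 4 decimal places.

0.6901

MCC = (TP·TN − FP·FN) / √((TP+FP)(TP+FN)(TN+FP)(TN+FN))
Numerator = 4·5 − 2·0 = 20
Denominator = √(6·4·7·5) = √840 = 28.9828
MCC = 20 / 28.9828 = 0.6901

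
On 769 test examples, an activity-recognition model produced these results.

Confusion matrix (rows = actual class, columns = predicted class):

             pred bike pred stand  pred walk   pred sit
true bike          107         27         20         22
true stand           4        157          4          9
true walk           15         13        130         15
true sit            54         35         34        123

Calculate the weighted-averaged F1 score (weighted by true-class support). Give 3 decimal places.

0.664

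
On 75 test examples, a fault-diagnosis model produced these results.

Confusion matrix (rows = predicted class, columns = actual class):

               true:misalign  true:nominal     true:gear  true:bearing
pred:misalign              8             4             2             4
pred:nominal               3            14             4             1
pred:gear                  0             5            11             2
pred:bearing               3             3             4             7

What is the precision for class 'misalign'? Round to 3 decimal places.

Take TP from the diagonal, FP from the rest of the 'misalign' prediction marginal, FN from the rest of the 'misalign' actual marginal.
precision = TP/(TP+FP).
misalign: TP=8, FP=4+2+4=10 → 8/18 = 0.4444

0.444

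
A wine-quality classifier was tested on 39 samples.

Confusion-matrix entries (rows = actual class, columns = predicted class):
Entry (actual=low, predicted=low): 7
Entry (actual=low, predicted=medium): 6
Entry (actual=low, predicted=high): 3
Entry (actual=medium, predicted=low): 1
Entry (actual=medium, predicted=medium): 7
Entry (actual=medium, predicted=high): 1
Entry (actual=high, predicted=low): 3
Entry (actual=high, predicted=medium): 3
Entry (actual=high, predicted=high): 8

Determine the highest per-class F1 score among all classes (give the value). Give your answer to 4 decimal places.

Per-class F1 score (2·TP/(2·TP+FP+FN)):
  low: TP=7, FP=1+3=4, FN=6+3=9 → 14/27 = 0.51852
  medium: TP=7, FP=6+3=9, FN=1+1=2 → 14/25 = 0.56000
  high: TP=8, FP=3+1=4, FN=3+3=6 → 16/26 = 0.61538
Highest is class 'high' with F1 score = 0.6154.

0.6154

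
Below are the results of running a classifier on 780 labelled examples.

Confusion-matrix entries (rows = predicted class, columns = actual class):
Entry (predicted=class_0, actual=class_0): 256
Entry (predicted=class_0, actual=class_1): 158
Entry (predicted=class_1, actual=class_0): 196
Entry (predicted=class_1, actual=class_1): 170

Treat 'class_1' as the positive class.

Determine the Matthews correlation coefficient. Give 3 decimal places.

MCC = (TP·TN − FP·FN) / √((TP+FP)(TP+FN)(TN+FP)(TN+FN))
Numerator = 170·256 − 196·158 = 12552
Denominator = √(366·328·452·414) = √22464342144 = 149881.0934
MCC = 12552 / 149881.0934 = 0.084

0.084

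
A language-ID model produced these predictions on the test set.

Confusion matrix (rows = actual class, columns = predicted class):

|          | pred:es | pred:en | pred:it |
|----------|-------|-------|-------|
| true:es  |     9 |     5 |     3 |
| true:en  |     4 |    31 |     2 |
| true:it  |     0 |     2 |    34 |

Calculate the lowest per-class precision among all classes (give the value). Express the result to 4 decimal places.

0.6923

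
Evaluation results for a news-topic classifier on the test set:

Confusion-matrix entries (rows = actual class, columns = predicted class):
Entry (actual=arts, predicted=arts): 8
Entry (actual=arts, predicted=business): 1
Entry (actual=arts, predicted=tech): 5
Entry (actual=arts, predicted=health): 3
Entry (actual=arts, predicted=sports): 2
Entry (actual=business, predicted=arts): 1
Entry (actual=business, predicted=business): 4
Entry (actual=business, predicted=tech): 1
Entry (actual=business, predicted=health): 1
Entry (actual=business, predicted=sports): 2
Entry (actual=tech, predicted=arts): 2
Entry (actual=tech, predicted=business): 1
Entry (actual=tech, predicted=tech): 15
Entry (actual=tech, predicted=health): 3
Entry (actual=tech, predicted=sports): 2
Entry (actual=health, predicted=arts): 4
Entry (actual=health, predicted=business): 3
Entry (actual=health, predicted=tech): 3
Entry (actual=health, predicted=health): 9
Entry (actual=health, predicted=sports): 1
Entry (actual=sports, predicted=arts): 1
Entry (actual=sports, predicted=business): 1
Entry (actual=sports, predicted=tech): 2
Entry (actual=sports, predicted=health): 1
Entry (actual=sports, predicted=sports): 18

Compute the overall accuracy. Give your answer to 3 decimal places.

0.574

Accuracy = trace / total = (8+4+15+9+18=54) / 94 = 54/94 = 0.574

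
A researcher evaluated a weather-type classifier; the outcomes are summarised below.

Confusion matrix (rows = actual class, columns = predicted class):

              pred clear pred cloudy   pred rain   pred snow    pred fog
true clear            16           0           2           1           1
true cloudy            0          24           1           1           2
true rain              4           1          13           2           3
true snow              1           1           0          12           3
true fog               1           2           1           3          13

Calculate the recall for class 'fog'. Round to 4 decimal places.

One-vs-rest for 'fog': TP = diagonal; FP = other classes predicted 'fog'; FN = 'fog' predicted as other.
recall = TP/(TP+FN).
fog: TP=13, FN=1+2+1+3=7 → 13/20 = 0.65000

0.6500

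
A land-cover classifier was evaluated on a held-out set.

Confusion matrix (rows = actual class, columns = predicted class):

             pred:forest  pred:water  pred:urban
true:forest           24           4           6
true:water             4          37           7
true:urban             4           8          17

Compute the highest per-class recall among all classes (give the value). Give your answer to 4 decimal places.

Per-class recall (TP/(TP+FN)):
  forest: TP=24, FN=4+6=10 → 24/34 = 0.70588
  water: TP=37, FN=4+7=11 → 37/48 = 0.77083
  urban: TP=17, FN=4+8=12 → 17/29 = 0.58621
Highest is class 'water' with recall = 0.7708.

0.7708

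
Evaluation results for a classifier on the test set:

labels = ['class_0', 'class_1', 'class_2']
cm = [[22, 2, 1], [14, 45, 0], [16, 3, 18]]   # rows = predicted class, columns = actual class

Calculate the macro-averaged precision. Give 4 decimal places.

0.7097

Per-class precision (TP/(TP+FP)):
  class_0: TP=22, FP=2+1=3 → 22/25 = 0.88000
  class_1: TP=45, FP=14+0=14 → 45/59 = 0.76271
  class_2: TP=18, FP=16+3=19 → 18/37 = 0.48649
Macro-precision = mean = (0.88000 + 0.76271 + 0.48649) / 3 = 0.7097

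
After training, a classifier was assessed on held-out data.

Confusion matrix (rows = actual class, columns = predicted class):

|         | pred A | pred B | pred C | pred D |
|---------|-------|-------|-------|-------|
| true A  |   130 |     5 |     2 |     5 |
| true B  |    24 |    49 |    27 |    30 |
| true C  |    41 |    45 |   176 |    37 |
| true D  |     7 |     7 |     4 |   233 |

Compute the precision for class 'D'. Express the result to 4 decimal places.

Take TP from the diagonal, FP from the rest of the 'D' prediction marginal, FN from the rest of the 'D' actual marginal.
precision = TP/(TP+FP).
D: TP=233, FP=5+30+37=72 → 233/305 = 0.76393

0.7639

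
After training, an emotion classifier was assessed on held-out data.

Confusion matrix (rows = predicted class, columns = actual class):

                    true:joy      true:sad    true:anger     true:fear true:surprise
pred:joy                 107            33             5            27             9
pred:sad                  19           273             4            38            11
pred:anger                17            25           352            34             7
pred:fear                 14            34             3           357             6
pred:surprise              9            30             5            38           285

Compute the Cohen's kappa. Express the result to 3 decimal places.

Observed agreement pₒ = trace/N = 1374/1742 = 0.7887
Expected agreement pₑ = Σ (rowᵢ·colᵢ)/N² = (166·181 + 395·345 + 369·435 + 494·414 + 318·367)/1742² = 0.2136
κ = (pₒ − pₑ)/(1 − pₑ) = (0.7887 − 0.2136)/(1 − 0.2136) = 0.731

0.731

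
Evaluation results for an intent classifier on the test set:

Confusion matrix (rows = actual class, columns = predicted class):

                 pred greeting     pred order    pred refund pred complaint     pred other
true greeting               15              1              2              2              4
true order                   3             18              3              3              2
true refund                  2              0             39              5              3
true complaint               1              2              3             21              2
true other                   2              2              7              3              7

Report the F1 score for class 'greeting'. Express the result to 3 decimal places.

0.638

Treat 'greeting' as positive and all other classes as negative.
F1 score = 2·TP/(2·TP+FP+FN).
greeting: TP=15, FP=3+2+1+2=8, FN=1+2+2+4=9 → 30/47 = 0.6383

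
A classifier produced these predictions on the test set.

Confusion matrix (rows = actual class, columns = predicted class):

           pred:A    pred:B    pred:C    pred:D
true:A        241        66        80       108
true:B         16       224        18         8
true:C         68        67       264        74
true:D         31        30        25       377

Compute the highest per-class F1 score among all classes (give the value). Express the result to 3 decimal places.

Per-class F1 score (2·TP/(2·TP+FP+FN)):
  A: TP=241, FP=16+68+31=115, FN=66+80+108=254 → 482/851 = 0.5664
  B: TP=224, FP=66+67+30=163, FN=16+18+8=42 → 448/653 = 0.6861
  C: TP=264, FP=80+18+25=123, FN=68+67+74=209 → 528/860 = 0.6140
  D: TP=377, FP=108+8+74=190, FN=31+30+25=86 → 754/1030 = 0.7320
Highest is class 'D' with F1 score = 0.732.

0.732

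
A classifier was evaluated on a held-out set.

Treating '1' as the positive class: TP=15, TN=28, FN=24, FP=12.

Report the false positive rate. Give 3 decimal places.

0.300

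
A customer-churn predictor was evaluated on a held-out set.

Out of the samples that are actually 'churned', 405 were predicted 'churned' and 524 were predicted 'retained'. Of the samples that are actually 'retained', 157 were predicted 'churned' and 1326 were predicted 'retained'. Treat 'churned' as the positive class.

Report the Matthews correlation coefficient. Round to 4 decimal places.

0.3800

MCC = (TP·TN − FP·FN) / √((TP+FP)(TP+FN)(TN+FP)(TN+FN))
Numerator = 405·1326 − 157·524 = 454762
Denominator = √(562·929·1483·1850) = √1432401967900 = 1196829.9662
MCC = 454762 / 1196829.9662 = 0.3800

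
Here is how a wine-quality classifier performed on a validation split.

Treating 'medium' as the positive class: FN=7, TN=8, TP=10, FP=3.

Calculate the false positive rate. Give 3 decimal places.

FPR = FP/(FP+TN) = 3/(3+8) = 0.273

0.273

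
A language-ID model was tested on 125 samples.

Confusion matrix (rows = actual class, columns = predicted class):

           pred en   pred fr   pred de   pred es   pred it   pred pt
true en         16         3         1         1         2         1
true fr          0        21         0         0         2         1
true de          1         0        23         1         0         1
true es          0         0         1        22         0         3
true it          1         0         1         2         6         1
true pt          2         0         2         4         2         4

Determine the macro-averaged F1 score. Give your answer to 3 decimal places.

0.680

Per-class F1 score (2·TP/(2·TP+FP+FN)):
  en: TP=16, FP=0+1+0+1+2=4, FN=3+1+1+2+1=8 → 32/44 = 0.7273
  fr: TP=21, FP=3+0+0+0+0=3, FN=0+0+0+2+1=3 → 42/48 = 0.8750
  de: TP=23, FP=1+0+1+1+2=5, FN=1+0+1+0+1=3 → 46/54 = 0.8519
  es: TP=22, FP=1+0+1+2+4=8, FN=0+0+1+0+3=4 → 44/56 = 0.7857
  it: TP=6, FP=2+2+0+0+2=6, FN=1+0+1+2+1=5 → 12/23 = 0.5217
  pt: TP=4, FP=1+1+1+3+1=7, FN=2+0+2+4+2=10 → 8/25 = 0.3200
Macro-F1 score = mean = (0.7273 + 0.8750 + 0.8519 + 0.7857 + 0.5217 + 0.3200) / 6 = 0.680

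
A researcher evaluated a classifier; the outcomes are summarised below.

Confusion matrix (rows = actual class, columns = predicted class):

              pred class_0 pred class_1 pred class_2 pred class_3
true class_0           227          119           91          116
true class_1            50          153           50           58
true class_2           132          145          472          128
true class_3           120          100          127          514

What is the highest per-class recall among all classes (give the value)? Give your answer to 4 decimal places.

Per-class recall (TP/(TP+FN)):
  class_0: TP=227, FN=119+91+116=326 → 227/553 = 0.41049
  class_1: TP=153, FN=50+50+58=158 → 153/311 = 0.49196
  class_2: TP=472, FN=132+145+128=405 → 472/877 = 0.53820
  class_3: TP=514, FN=120+100+127=347 → 514/861 = 0.59698
Highest is class 'class_3' with recall = 0.5970.

0.5970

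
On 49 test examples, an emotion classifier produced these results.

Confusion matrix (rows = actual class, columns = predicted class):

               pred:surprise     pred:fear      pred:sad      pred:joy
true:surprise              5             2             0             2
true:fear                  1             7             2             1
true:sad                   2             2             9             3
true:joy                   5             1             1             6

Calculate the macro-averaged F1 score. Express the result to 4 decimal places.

0.5465

Per-class F1 score (2·TP/(2·TP+FP+FN)):
  surprise: TP=5, FP=1+2+5=8, FN=2+0+2=4 → 10/22 = 0.45455
  fear: TP=7, FP=2+2+1=5, FN=1+2+1=4 → 14/23 = 0.60870
  sad: TP=9, FP=0+2+1=3, FN=2+2+3=7 → 18/28 = 0.64286
  joy: TP=6, FP=2+1+3=6, FN=5+1+1=7 → 12/25 = 0.48000
Macro-F1 score = mean = (0.45455 + 0.60870 + 0.64286 + 0.48000) / 4 = 0.5465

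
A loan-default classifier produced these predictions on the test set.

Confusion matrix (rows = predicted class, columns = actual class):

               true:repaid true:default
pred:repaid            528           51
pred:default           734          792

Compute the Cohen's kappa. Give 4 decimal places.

Observed agreement pₒ = trace/N = 1320/2105 = 0.62708
Expected agreement pₑ = Σ (rowᵢ·colᵢ)/N² = (1262·579 + 843·1526)/2105² = 0.45523
κ = (pₒ − pₑ)/(1 − pₑ) = (0.62708 − 0.45523)/(1 − 0.45523) = 0.3155

0.3155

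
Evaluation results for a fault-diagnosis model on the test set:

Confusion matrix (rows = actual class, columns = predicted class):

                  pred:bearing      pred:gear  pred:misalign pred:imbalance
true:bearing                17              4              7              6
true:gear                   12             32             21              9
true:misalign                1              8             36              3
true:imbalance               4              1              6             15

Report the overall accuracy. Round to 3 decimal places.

Accuracy = trace / total = (17+32+36+15=100) / 182 = 100/182 = 0.549

0.549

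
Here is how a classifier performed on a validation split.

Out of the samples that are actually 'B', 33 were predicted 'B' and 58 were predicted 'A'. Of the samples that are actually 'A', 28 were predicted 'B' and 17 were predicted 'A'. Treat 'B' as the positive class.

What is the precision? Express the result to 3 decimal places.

Precision = TP/(TP+FP) = 33/(33+28) = 33/61 = 0.541

0.541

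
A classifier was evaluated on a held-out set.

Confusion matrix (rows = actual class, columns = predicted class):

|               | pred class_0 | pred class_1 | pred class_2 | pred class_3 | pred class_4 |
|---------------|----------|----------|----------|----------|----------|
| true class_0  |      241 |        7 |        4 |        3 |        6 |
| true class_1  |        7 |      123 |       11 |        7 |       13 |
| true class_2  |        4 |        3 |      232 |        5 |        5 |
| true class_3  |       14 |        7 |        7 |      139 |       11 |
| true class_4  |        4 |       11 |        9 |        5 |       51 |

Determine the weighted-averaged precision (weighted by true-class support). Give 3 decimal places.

Per-class precision (TP/(TP+FP)):
  class_0: TP=241, FP=7+4+14+4=29 → 241/270 = 0.8926
  class_1: TP=123, FP=7+3+7+11=28 → 123/151 = 0.8146
  class_2: TP=232, FP=4+11+7+9=31 → 232/263 = 0.8821
  class_3: TP=139, FP=3+7+5+5=20 → 139/159 = 0.8742
  class_4: TP=51, FP=6+13+5+11=35 → 51/86 = 0.5930
Weighted-precision = Σ (supportᵢ/N)·precisionᵢ with N=929: (261/929)·0.8926 + (161/929)·0.8146 + (249/929)·0.8821 + (178/929)·0.8742 + (80/929)·0.5930 = 0.847

0.847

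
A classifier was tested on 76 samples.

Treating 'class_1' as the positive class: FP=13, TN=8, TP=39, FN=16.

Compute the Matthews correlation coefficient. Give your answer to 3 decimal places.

MCC = (TP·TN − FP·FN) / √((TP+FP)(TP+FN)(TN+FP)(TN+FN))
Numerator = 39·8 − 13·16 = 104
Denominator = √(52·55·21·24) = √1441440 = 1200.5999
MCC = 104 / 1200.5999 = 0.087

0.087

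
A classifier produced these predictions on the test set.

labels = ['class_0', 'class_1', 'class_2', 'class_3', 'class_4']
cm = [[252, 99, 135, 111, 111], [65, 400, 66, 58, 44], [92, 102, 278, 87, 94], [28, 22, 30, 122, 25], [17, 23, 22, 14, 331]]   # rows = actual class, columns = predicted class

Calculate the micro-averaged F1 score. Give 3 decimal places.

0.526

Micro-averaging pools counts across classes: ΣTP=1383, ΣFP=1245, ΣFN=1245.
Micro-F1 score = 2·TP/(2·TP+FP+FN) on pooled counts = 0.526 (equals overall accuracy in single-label multiclass).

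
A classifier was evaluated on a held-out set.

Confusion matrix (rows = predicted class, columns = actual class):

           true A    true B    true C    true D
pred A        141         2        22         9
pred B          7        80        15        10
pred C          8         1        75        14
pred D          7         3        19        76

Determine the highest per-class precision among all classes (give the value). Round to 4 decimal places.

0.8103

Per-class precision (TP/(TP+FP)):
  A: TP=141, FP=2+22+9=33 → 141/174 = 0.81034
  B: TP=80, FP=7+15+10=32 → 80/112 = 0.71429
  C: TP=75, FP=8+1+14=23 → 75/98 = 0.76531
  D: TP=76, FP=7+3+19=29 → 76/105 = 0.72381
Highest is class 'A' with precision = 0.8103.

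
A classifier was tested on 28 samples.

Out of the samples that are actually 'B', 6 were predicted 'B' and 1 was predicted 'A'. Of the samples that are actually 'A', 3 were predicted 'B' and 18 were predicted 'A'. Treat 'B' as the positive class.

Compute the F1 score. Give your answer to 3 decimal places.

0.750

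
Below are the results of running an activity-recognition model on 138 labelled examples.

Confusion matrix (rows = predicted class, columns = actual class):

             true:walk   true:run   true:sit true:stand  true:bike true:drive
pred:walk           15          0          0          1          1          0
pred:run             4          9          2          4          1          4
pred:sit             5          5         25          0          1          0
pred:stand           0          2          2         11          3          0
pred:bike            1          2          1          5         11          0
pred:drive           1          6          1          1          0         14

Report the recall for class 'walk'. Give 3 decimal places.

0.577

One-vs-rest for 'walk': TP = diagonal; FP = other classes predicted 'walk'; FN = 'walk' predicted as other.
recall = TP/(TP+FN).
walk: TP=15, FN=4+5+0+1+1=11 → 15/26 = 0.5769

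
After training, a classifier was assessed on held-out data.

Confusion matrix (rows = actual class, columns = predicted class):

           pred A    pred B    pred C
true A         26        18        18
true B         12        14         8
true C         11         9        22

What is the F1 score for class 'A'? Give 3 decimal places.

Take TP from the diagonal, FP from the rest of the 'A' prediction marginal, FN from the rest of the 'A' actual marginal.
F1 score = 2·TP/(2·TP+FP+FN).
A: TP=26, FP=12+11=23, FN=18+18=36 → 52/111 = 0.4685

0.468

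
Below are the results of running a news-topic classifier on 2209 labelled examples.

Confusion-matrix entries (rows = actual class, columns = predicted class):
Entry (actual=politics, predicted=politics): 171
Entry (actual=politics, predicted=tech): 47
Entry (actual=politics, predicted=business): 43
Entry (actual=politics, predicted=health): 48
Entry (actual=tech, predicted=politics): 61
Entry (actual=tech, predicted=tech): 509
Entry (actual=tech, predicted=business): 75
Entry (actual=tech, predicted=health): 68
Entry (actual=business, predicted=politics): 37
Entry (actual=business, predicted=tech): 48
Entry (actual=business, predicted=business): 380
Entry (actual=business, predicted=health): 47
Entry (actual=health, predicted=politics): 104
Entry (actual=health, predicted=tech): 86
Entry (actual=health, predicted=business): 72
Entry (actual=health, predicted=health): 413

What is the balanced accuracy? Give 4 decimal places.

Balanced accuracy = mean of per-class recall.
  politics: recall = 171/309 = 0.55340
  tech: recall = 509/713 = 0.71388
  business: recall = 380/512 = 0.74219
  health: recall = 413/675 = 0.61185
Mean = (0.55340 + 0.71388 + 0.74219 + 0.61185) / 4 = 0.6553

0.6553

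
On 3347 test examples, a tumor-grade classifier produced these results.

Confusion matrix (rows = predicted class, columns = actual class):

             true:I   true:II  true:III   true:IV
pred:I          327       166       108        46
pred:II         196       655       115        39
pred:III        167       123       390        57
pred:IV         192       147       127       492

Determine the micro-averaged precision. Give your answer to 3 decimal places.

0.557

Micro-averaging pools counts across classes: ΣTP=1864, ΣFP=1483, ΣFN=1483.
Micro-precision = TP/(TP+FP) on pooled counts = 0.557 (equals overall accuracy in single-label multiclass).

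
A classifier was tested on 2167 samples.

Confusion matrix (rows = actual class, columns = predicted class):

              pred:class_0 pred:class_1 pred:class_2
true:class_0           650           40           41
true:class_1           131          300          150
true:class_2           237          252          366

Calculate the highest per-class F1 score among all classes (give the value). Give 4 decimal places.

0.7433

Per-class F1 score (2·TP/(2·TP+FP+FN)):
  class_0: TP=650, FP=131+237=368, FN=40+41=81 → 1300/1749 = 0.74328
  class_1: TP=300, FP=40+252=292, FN=131+150=281 → 600/1173 = 0.51151
  class_2: TP=366, FP=41+150=191, FN=237+252=489 → 732/1412 = 0.51841
Highest is class 'class_0' with F1 score = 0.7433.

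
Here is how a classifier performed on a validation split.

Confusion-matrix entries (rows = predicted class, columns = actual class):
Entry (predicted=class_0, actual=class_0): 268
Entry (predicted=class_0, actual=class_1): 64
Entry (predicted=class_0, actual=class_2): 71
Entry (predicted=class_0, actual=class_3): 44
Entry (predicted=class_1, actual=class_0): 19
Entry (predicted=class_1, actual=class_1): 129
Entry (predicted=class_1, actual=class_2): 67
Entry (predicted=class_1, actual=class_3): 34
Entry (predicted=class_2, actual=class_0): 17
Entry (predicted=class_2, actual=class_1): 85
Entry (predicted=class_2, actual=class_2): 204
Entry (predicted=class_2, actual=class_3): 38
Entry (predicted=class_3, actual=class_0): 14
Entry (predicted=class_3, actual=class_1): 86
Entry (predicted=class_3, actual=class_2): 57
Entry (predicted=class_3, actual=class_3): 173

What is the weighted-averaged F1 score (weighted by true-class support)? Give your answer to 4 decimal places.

0.5523

Per-class F1 score (2·TP/(2·TP+FP+FN)):
  class_0: TP=268, FP=64+71+44=179, FN=19+17+14=50 → 536/765 = 0.70065
  class_1: TP=129, FP=19+67+34=120, FN=64+85+86=235 → 258/613 = 0.42088
  class_2: TP=204, FP=17+85+38=140, FN=71+67+57=195 → 408/743 = 0.54913
  class_3: TP=173, FP=14+86+57=157, FN=44+34+38=116 → 346/619 = 0.55897
Weighted-F1 score = Σ (supportᵢ/N)·F1 scoreᵢ with N=1370: (318/1370)·0.70065 + (364/1370)·0.42088 + (399/1370)·0.54913 + (289/1370)·0.55897 = 0.5523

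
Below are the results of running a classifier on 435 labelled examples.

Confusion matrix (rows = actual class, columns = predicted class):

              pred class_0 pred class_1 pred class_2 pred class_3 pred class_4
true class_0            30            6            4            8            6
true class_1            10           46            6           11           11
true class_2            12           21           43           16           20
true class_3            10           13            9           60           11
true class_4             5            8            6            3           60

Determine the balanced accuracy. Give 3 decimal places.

Balanced accuracy = mean of per-class recall.
  class_0: recall = 30/54 = 0.5556
  class_1: recall = 46/84 = 0.5476
  class_2: recall = 43/112 = 0.3839
  class_3: recall = 60/103 = 0.5825
  class_4: recall = 60/82 = 0.7317
Mean = (0.5556 + 0.5476 + 0.3839 + 0.5825 + 0.7317) / 5 = 0.560

0.560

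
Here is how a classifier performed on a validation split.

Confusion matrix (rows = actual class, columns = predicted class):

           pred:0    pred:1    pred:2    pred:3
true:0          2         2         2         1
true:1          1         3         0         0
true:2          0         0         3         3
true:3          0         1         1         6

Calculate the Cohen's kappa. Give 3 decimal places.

0.407

Observed agreement pₒ = trace/N = 14/25 = 0.5600
Expected agreement pₑ = Σ (rowᵢ·colᵢ)/N² = (7·3 + 4·6 + 6·6 + 8·10)/25² = 0.2576
κ = (pₒ − pₑ)/(1 − pₑ) = (0.5600 − 0.2576)/(1 − 0.2576) = 0.407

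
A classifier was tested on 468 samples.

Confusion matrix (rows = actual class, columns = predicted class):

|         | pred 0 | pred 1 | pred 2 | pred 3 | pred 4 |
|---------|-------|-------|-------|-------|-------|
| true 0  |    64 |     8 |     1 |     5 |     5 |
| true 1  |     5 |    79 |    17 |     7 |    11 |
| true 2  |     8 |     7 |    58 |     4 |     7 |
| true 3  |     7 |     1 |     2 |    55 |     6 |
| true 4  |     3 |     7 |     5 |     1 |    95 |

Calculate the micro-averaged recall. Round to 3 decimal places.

0.750

Micro-averaging pools counts across classes: ΣTP=351, ΣFP=117, ΣFN=117.
Micro-recall = TP/(TP+FN) on pooled counts = 0.750 (equals overall accuracy in single-label multiclass).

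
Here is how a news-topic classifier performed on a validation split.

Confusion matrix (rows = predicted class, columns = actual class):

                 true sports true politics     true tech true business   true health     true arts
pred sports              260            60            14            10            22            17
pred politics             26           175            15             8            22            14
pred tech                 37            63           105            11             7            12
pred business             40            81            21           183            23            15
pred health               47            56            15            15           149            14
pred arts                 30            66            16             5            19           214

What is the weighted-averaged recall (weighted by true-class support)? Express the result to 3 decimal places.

0.576

Per-class recall (TP/(TP+FN)):
  sports: TP=260, FN=26+37+40+47+30=180 → 260/440 = 0.5909
  politics: TP=175, FN=60+63+81+56+66=326 → 175/501 = 0.3493
  tech: TP=105, FN=14+15+21+15+16=81 → 105/186 = 0.5645
  business: TP=183, FN=10+8+11+15+5=49 → 183/232 = 0.7888
  health: TP=149, FN=22+22+7+23+19=93 → 149/242 = 0.6157
  arts: TP=214, FN=17+14+12+15+14=72 → 214/286 = 0.7483
Weighted-recall = Σ (supportᵢ/N)·recallᵢ with N=1887: (440/1887)·0.5909 + (501/1887)·0.3493 + (186/1887)·0.5645 + (232/1887)·0.7888 + (242/1887)·0.6157 + (286/1887)·0.7483 = 0.576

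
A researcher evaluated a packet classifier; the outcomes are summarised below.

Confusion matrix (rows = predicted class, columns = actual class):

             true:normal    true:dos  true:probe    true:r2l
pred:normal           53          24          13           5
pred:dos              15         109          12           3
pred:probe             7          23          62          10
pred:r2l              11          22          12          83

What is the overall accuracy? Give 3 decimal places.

0.662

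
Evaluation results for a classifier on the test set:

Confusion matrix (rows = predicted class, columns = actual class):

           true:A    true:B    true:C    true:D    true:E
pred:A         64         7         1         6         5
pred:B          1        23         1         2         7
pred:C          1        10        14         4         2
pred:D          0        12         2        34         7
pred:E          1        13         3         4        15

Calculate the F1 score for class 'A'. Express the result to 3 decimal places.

0.853

Treat 'A' as positive and all other classes as negative.
F1 score = 2·TP/(2·TP+FP+FN).
A: TP=64, FP=7+1+6+5=19, FN=1+1+0+1=3 → 128/150 = 0.8533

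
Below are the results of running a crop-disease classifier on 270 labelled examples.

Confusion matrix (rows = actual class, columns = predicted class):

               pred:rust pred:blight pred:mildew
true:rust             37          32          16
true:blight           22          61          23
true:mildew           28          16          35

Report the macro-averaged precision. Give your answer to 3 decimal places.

0.486

Per-class precision (TP/(TP+FP)):
  rust: TP=37, FP=22+28=50 → 37/87 = 0.4253
  blight: TP=61, FP=32+16=48 → 61/109 = 0.5596
  mildew: TP=35, FP=16+23=39 → 35/74 = 0.4730
Macro-precision = mean = (0.4253 + 0.5596 + 0.4730) / 3 = 0.486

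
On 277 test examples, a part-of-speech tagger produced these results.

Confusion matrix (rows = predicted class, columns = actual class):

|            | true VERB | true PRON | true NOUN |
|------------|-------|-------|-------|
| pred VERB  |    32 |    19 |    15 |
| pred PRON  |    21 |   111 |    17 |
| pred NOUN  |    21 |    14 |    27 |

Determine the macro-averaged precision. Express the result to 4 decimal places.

Per-class precision (TP/(TP+FP)):
  VERB: TP=32, FP=19+15=34 → 32/66 = 0.48485
  PRON: TP=111, FP=21+17=38 → 111/149 = 0.74497
  NOUN: TP=27, FP=21+14=35 → 27/62 = 0.43548
Macro-precision = mean = (0.48485 + 0.74497 + 0.43548) / 3 = 0.5551

0.5551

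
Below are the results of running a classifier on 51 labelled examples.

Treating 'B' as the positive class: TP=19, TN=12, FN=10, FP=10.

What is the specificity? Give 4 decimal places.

0.5455

Specificity = TN/(TN+FP) = 12/(12+10) = 0.5455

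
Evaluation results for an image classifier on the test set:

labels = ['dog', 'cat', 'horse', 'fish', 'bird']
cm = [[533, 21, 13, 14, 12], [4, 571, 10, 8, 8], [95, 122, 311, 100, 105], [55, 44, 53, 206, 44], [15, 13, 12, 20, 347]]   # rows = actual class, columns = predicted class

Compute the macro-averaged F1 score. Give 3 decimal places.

0.701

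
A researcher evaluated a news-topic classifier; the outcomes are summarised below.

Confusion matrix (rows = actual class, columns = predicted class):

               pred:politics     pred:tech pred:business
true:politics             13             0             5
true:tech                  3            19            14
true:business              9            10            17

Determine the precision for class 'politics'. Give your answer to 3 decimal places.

0.520

Treat 'politics' as positive and all other classes as negative.
precision = TP/(TP+FP).
politics: TP=13, FP=3+9=12 → 13/25 = 0.5200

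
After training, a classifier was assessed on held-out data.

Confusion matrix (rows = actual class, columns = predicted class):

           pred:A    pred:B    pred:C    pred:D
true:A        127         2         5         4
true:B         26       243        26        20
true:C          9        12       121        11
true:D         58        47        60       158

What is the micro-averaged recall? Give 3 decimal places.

0.699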